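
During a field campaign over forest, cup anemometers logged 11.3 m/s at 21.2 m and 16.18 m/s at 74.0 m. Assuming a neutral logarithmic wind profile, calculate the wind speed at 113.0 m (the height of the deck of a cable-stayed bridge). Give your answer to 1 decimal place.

17.8 m/s

Log law: V ∝ ln(z/z₀). From the pair, with r = V₁/V₂ = 0.69839,
ln z₀ = (ln z₁ − r·ln z₂)/(1 − r) = (3.0540 − 0.69839×4.3041)/0.30161 = 0.1594 → z₀ = 1.173 m
V₃ = V₁ · ln(z₃/z₀)/ln(z₁/z₀) = 11.3 × 4.5680/2.8946 = 17.8326 m/s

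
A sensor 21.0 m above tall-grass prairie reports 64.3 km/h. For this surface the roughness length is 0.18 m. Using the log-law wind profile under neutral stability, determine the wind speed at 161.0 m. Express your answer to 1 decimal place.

91.8 km/h

Log law: V(z) ∝ ln(z/z₀), so V₂/V₁ = ln(z₂/z₀) / ln(z₁/z₀).
ln(161.0/0.18) = 6.7962, ln(21.0/0.18) = 4.7593
V₂ = 64.3 × 6.7962/4.7593 = 64.3 × 1.4280 = 91.8189 km/h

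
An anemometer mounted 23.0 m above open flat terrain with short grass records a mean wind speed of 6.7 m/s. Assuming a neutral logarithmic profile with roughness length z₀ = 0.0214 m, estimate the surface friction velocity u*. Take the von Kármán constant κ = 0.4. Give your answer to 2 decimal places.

Log law: V(z) = (u*/κ) · ln(z/z₀) ⇒ u* = κ · V / ln(z/z₀)
u* = 0.4 × 6.7 / ln(23.0/0.0214) = 0.4 × 6.7 / 6.9799
   = 2.6800 / 6.9799 = 0.3840 m/s

u* ≈ 0.38 m/s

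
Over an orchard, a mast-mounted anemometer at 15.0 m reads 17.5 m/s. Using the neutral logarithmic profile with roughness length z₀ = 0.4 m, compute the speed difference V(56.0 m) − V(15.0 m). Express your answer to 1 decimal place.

Log law: V₂ = V₁ · ln(z₂/z₀)/ln(z₁/z₀) = 17.5 × 4.9416/3.6243 = 23.8605 m/s
ΔV = 23.8605 − 17.5 = 6.3605 m/s

6.4 m/s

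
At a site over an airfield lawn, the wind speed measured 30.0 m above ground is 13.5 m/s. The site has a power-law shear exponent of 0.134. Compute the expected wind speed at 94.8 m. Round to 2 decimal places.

Power-law profile: V₂ = V₁ · (z₂/z₁)^α
V₂ = 13.5 × (94.8/30.0)^0.134 = 13.5 × (3.1600)^0.134
    = 13.5 × 1.1667 = 15.7504 m/s

15.75 m/s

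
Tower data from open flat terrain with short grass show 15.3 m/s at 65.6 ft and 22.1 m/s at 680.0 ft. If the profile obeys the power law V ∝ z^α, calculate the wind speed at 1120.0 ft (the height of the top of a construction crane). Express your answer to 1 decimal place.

First find α: α = ln(V₂/V₁)/ln(z₂/z₁) = ln(22.1/15.3)/ln(680.0/65.6) = 0.36772/2.33852 = 0.1572
Extrapolate from 680.0 ft to 1120.0 ft: V₃ = 22.1 × (1120.0/680.0)^0.1572 = 22.1 × 1.0816 = 23.9039 m/s

23.9 m/s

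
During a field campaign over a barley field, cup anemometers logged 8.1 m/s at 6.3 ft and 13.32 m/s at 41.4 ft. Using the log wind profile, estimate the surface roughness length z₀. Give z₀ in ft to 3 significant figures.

z₀ ≈ 0.339 ft

Log law: V(z) ∝ ln(z/z₀). With r = V₁/V₂ = 8.1/13.32 = 0.60811,
r · ln(z₂/z₀) = ln(z₁/z₀) ⇒ ln z₀ = (ln z₁ − r·ln z₂)/(1 − r)
ln z₀ = (1.84055 − 0.60811×3.72328) / 0.39189 = -1.0809
z₀ = exp(-1.0809) = 0.3393 ft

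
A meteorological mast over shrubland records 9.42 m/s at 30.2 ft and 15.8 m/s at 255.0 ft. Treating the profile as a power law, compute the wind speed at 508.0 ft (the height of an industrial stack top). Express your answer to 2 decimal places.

18.67 m/s

First find α: α = ln(V₂/V₁)/ln(z₂/z₁) = ln(15.8/9.42)/ln(255.0/30.2) = 0.51717/2.13342 = 0.2424
Extrapolate from 255.0 ft to 508.0 ft: V₃ = 15.8 × (508.0/255.0)^0.2424 = 15.8 × 1.1818 = 18.6732 m/s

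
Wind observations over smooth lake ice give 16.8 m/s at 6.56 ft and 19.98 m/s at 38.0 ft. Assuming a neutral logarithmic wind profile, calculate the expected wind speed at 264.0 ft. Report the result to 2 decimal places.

23.49 m/s

Log law: V ∝ ln(z/z₀). From the pair, with r = V₁/V₂ = 0.84084,
ln z₀ = (ln z₁ − r·ln z₂)/(1 − r) = (1.8810 − 0.84084×3.6376)/0.15916 = -7.3991 → z₀ = 0.0006118 ft
V₃ = V₁ · ln(z₃/z₀)/ln(z₁/z₀) = 16.8 × 12.9751/9.2801 = 23.4891 m/s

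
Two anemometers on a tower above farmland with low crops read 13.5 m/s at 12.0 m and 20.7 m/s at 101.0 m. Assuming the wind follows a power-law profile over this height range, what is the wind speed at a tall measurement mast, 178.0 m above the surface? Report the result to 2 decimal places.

23.19 m/s

First find α: α = ln(V₂/V₁)/ln(z₂/z₁) = ln(20.7/13.5)/ln(101.0/12.0) = 0.42744/2.13021 = 0.2007
Extrapolate from 101.0 m to 178.0 m: V₃ = 20.7 × (178.0/101.0)^0.2007 = 20.7 × 1.1204 = 23.1927 m/s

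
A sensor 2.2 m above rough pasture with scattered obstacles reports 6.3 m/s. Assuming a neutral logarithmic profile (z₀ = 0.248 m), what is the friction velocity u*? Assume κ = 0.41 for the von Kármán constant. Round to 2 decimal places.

u* ≈ 1.18 m/s

Log law: V(z) = (u*/κ) · ln(z/z₀) ⇒ u* = κ · V / ln(z/z₀)
u* = 0.41 × 6.3 / ln(2.2/0.248) = 0.41 × 6.3 / 2.1828
   = 2.5830 / 2.1828 = 1.1834 m/s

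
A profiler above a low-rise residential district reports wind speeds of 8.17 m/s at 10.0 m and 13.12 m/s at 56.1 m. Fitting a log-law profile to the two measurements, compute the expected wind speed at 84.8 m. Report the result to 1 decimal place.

14.3 m/s

Log law: V ∝ ln(z/z₀). From the pair, with r = V₁/V₂ = 0.62271,
ln z₀ = (ln z₁ − r·ln z₂)/(1 − r) = (2.3026 − 0.62271×4.0271)/0.37729 = -0.5438 → z₀ = 0.5805 m
V₃ = V₁ · ln(z₃/z₀)/ln(z₁/z₀) = 8.17 × 4.9841/2.8464 = 14.3059 m/s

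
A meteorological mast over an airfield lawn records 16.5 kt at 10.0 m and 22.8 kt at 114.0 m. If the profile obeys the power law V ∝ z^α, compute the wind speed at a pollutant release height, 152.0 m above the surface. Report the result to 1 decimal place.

First find α: α = ln(V₂/V₁)/ln(z₂/z₁) = ln(22.8/16.5)/ln(114.0/10.0) = 0.32340/2.43361 = 0.1329
Extrapolate from 114.0 m to 152.0 m: V₃ = 22.8 × (152.0/114.0)^0.1329 = 22.8 × 1.0390 = 23.6885 kt

23.7 kt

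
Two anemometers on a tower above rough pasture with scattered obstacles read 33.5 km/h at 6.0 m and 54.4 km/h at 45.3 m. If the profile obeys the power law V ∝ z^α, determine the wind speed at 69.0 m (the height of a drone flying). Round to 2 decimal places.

60.18 km/h

First find α: α = ln(V₂/V₁)/ln(z₂/z₁) = ln(54.4/33.5)/ln(45.3/6.0) = 0.48482/2.02155 = 0.2398
Extrapolate from 45.3 m to 69.0 m: V₃ = 54.4 × (69.0/45.3)^0.2398 = 54.4 × 1.1062 = 60.1765 km/h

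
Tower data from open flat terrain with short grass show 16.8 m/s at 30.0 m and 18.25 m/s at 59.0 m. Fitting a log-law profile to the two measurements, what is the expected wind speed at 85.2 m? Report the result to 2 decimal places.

19.04 m/s

Log law: V ∝ ln(z/z₀). From the pair, with r = V₁/V₂ = 0.92055,
ln z₀ = (ln z₁ − r·ln z₂)/(1 − r) = (3.4012 − 0.92055×4.0775)/0.07945 = -4.4350 → z₀ = 0.01185 m
V₃ = V₁ · ln(z₃/z₀)/ln(z₁/z₀) = 16.8 × 8.8800/7.8362 = 19.0378 m/s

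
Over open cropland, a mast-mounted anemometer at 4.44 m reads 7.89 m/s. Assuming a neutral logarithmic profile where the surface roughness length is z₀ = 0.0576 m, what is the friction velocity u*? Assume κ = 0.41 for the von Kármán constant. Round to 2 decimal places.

Log law: V(z) = (u*/κ) · ln(z/z₀) ⇒ u* = κ · V / ln(z/z₀)
u* = 0.41 × 7.89 / ln(4.44/0.0576) = 0.41 × 7.89 / 4.3449
   = 3.2349 / 4.3449 = 0.7445 m/s

u* ≈ 0.74 m/s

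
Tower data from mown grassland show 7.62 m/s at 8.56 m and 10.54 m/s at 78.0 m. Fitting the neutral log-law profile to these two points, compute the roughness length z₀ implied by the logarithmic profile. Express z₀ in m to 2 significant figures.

z₀ ≈ 0.027 m

Log law: V(z) ∝ ln(z/z₀). With r = V₁/V₂ = 7.62/10.54 = 0.72296,
r · ln(z₂/z₀) = ln(z₁/z₀) ⇒ ln z₀ = (ln z₁ − r·ln z₂)/(1 − r)
ln z₀ = (2.14710 − 0.72296×4.35671) / 0.27704 = -3.6191
z₀ = exp(-3.6191) = 0.02681 m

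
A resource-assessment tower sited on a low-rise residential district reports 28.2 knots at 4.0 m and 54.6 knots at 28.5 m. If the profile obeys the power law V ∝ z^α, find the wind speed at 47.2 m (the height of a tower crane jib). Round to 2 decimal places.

First find α: α = ln(V₂/V₁)/ln(z₂/z₁) = ln(54.6/28.2)/ln(28.5/4.0) = 0.66071/1.96361 = 0.3365
Extrapolate from 28.5 m to 47.2 m: V₃ = 54.6 × (47.2/28.5)^0.3365 = 54.6 × 1.1850 = 64.7015 knots

64.70 knots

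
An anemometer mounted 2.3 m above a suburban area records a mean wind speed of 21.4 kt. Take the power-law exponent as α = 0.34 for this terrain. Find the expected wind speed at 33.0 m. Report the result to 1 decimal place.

Power-law profile: V₂ = V₁ · (z₂/z₁)^α
V₂ = 21.4 × (33.0/2.3)^0.34 = 21.4 × (14.3478)^0.34
    = 21.4 × 2.4735 = 52.9323 kt

52.9 kt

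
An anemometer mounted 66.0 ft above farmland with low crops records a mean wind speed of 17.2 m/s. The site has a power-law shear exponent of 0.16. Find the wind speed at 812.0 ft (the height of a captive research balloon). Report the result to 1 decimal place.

25.7 m/s

Power-law profile: V₂ = V₁ · (z₂/z₁)^α
V₂ = 17.2 × (812.0/66.0)^0.16 = 17.2 × (12.3030)^0.16
    = 17.2 × 1.4942 = 25.6998 m/s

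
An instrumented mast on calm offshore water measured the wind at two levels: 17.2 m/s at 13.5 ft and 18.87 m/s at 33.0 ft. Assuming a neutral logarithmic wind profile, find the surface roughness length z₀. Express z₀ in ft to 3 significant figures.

z₀ ≈ 0.00136 ft

Log law: V(z) ∝ ln(z/z₀). With r = V₁/V₂ = 17.2/18.87 = 0.91150,
r · ln(z₂/z₀) = ln(z₁/z₀) ⇒ ln z₀ = (ln z₁ − r·ln z₂)/(1 − r)
ln z₀ = (2.60269 − 0.91150×3.49651) / 0.08850 = -6.6031
z₀ = exp(-6.6031) = 0.001356 ft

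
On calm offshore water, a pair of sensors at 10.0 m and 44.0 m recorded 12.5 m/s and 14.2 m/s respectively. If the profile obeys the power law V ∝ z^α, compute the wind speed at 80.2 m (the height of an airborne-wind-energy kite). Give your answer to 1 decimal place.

First find α: α = ln(V₂/V₁)/ln(z₂/z₁) = ln(14.2/12.5)/ln(44.0/10.0) = 0.12751/1.48160 = 0.0861
Extrapolate from 44.0 m to 80.2 m: V₃ = 14.2 × (80.2/44.0)^0.0861 = 14.2 × 1.0530 = 14.9530 m/s

15.0 m/s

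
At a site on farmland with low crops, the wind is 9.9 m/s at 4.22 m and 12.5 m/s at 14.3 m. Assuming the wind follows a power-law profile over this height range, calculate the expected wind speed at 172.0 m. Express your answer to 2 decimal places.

20.11 m/s

First find α: α = ln(V₂/V₁)/ln(z₂/z₁) = ln(12.5/9.9)/ln(14.3/4.22) = 0.23319/1.22042 = 0.1911
Extrapolate from 14.3 m to 172.0 m: V₃ = 12.5 × (172.0/14.3)^0.1911 = 12.5 × 1.6084 = 20.1052 m/s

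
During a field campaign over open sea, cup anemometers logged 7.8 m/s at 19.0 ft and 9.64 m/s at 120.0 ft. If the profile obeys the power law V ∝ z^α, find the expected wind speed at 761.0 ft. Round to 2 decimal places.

11.92 m/s

First find α: α = ln(V₂/V₁)/ln(z₂/z₁) = ln(9.64/7.8)/ln(120.0/19.0) = 0.21180/1.84305 = 0.1149
Extrapolate from 120.0 ft to 761.0 ft: V₃ = 9.64 × (761.0/120.0)^0.1149 = 9.64 × 1.2365 = 11.9197 m/s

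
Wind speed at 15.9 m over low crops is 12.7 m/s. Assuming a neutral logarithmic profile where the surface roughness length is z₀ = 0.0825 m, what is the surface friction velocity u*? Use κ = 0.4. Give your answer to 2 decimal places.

Log law: V(z) = (u*/κ) · ln(z/z₀) ⇒ u* = κ · V / ln(z/z₀)
u* = 0.4 × 12.7 / ln(15.9/0.0825) = 0.4 × 12.7 / 5.2613
   = 5.0800 / 5.2613 = 0.9655 m/s

u* ≈ 0.97 m/s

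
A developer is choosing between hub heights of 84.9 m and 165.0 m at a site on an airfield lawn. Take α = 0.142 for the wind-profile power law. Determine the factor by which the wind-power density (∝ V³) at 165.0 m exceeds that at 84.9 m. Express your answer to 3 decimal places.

Speed ratio: V_B/V_A = (z_B/z_A)^α = (165.0/84.9)^0.142 = (1.9435)^0.142 = 1.09895
Power-density ratio: P_B/P_A = (V_B/V_A)³ = (1.09895)³ = 1.32719

1.327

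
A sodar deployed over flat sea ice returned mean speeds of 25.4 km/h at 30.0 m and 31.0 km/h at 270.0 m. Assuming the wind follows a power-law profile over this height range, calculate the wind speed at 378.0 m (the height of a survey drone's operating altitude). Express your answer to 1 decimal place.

First find α: α = ln(V₂/V₁)/ln(z₂/z₁) = ln(31.0/25.4)/ln(270.0/30.0) = 0.19924/2.19722 = 0.0907
Extrapolate from 270.0 m to 378.0 m: V₃ = 31.0 × (378.0/270.0)^0.0907 = 31.0 × 1.0310 = 31.9604 km/h

32.0 km/h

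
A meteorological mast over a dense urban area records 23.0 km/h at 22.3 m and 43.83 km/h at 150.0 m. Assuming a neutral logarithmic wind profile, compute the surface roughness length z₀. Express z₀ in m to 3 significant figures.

Log law: V(z) ∝ ln(z/z₀). With r = V₁/V₂ = 23.0/43.83 = 0.52475,
r · ln(z₂/z₀) = ln(z₁/z₀) ⇒ ln z₀ = (ln z₁ − r·ln z₂)/(1 − r)
ln z₀ = (3.10459 − 0.52475×5.01064) / 0.47525 = 1.0000
z₀ = exp(1.0000) = 2.718 m

z₀ ≈ 2.72 m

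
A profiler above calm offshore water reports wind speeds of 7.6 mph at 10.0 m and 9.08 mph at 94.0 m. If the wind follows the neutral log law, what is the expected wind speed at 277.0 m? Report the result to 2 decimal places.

Log law: V ∝ ln(z/z₀). From the pair, with r = V₁/V₂ = 0.83700,
ln z₀ = (ln z₁ − r·ln z₂)/(1 − r) = (2.3026 − 0.83700×4.5433)/0.16300 = -9.2038 → z₀ = 0.0001007 m
V₃ = V₁ · ln(z₃/z₀)/ln(z₁/z₀) = 7.6 × 14.8278/11.5063 = 9.7938 mph

9.79 mph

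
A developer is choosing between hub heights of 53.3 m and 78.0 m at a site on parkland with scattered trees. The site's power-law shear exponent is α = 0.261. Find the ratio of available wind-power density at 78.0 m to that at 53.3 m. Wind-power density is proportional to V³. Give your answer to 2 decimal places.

Speed ratio: V_B/V_A = (z_B/z_A)^α = (78.0/53.3)^0.261 = (1.4634)^0.261 = 1.10449
Power-density ratio: P_B/P_A = (V_B/V_A)³ = (1.10449)³ = 1.34736

1.35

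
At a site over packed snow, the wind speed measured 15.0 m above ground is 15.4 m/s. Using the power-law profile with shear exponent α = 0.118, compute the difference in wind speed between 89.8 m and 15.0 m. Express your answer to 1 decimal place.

Power law: V₂ = V₁ · (z₂/z₁)^α = 15.4 × (5.9867)^0.118 = 19.0208 m/s
ΔV = 19.0208 − 15.4 = 3.6208 m/s

3.6 m/s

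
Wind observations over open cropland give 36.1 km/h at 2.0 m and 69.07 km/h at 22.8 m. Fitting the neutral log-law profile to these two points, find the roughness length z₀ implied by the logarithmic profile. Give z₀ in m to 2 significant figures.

Log law: V(z) ∝ ln(z/z₀). With r = V₁/V₂ = 36.1/69.07 = 0.52266,
r · ln(z₂/z₀) = ln(z₁/z₀) ⇒ ln z₀ = (ln z₁ − r·ln z₂)/(1 − r)
ln z₀ = (0.69315 − 0.52266×3.12676) / 0.47734 = -1.9715
z₀ = exp(-1.9715) = 0.1392 m

z₀ ≈ 0.14 m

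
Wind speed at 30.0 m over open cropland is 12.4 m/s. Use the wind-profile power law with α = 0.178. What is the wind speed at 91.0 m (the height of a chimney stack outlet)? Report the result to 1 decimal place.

Power-law profile: V₂ = V₁ · (z₂/z₁)^α
V₂ = 12.4 × (91.0/30.0)^0.178 = 12.4 × (3.0333)^0.178
    = 12.4 × 1.2184 = 15.1079 m/s

15.1 m/s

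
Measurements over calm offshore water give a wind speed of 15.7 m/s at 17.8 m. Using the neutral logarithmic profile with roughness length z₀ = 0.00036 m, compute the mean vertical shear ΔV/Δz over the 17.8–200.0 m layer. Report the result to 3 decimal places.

0.019 m/s/m

Log law: V₂ = V₁ · ln(z₂/z₀)/ln(z₁/z₀) = 15.7 × 13.2277/10.8086 = 19.2139 m/s
ΔV/Δz = (19.2139 − 15.7)/(200.0 − 17.8) = 3.5139/182.2000 = 0.01929 m/s/m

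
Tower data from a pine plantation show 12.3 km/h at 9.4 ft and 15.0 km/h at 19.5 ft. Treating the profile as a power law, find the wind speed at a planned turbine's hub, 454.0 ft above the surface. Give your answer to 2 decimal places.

35.31 km/h

First find α: α = ln(V₂/V₁)/ln(z₂/z₁) = ln(15.0/12.3)/ln(19.5/9.4) = 0.19845/0.72970 = 0.2720
Extrapolate from 19.5 ft to 454.0 ft: V₃ = 15.0 × (454.0/19.5)^0.2720 = 15.0 × 2.3538 = 35.3075 km/h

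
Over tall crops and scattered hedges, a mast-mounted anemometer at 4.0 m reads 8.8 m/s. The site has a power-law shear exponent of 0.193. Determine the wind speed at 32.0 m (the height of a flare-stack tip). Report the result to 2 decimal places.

Power-law profile: V₂ = V₁ · (z₂/z₁)^α
V₂ = 8.8 × (32.0/4.0)^0.193 = 8.8 × (8.0000)^0.193
    = 8.8 × 1.4938 = 13.1456 m/s

13.15 m/s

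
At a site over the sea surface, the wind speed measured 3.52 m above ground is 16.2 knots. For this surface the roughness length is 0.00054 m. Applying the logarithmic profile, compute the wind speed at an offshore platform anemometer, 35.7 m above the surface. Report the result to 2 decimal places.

20.47 knots

Log law: V(z) ∝ ln(z/z₀), so V₂/V₁ = ln(z₂/z₀) / ln(z₁/z₀).
ln(35.7/0.00054) = 11.0991, ln(3.52/0.00054) = 8.7824
V₂ = 16.2 × 11.0991/8.7824 = 16.2 × 1.2638 = 20.4734 knots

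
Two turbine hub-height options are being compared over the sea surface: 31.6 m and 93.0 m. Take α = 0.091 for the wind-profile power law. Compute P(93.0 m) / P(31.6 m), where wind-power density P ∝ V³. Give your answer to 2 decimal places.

Speed ratio: V_B/V_A = (z_B/z_A)^α = (93.0/31.6)^0.091 = (2.9430)^0.091 = 1.10322
Power-density ratio: P_B/P_A = (V_B/V_A)³ = (1.10322)³ = 1.34271

1.34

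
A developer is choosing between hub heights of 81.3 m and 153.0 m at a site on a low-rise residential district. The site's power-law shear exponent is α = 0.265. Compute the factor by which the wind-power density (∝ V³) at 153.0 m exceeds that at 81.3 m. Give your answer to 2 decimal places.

1.65

Speed ratio: V_B/V_A = (z_B/z_A)^α = (153.0/81.3)^0.265 = (1.8819)^0.265 = 1.18241
Power-density ratio: P_B/P_A = (V_B/V_A)³ = (1.18241)³ = 1.65313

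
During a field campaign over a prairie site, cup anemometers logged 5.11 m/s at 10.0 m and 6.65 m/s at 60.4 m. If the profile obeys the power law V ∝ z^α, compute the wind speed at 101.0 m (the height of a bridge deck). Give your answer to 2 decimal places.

7.17 m/s

First find α: α = ln(V₂/V₁)/ln(z₂/z₁) = ln(6.65/5.11)/ln(60.4/10.0) = 0.26342/1.79840 = 0.1465
Extrapolate from 60.4 m to 101.0 m: V₃ = 6.65 × (101.0/60.4)^0.1465 = 6.65 × 1.0782 = 7.1701 m/s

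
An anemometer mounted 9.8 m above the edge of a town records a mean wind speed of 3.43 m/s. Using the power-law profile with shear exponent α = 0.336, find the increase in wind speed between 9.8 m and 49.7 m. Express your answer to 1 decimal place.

Power law: V₂ = V₁ · (z₂/z₁)^α = 3.43 × (5.0714)^0.336 = 5.9186 m/s
ΔV = 5.9186 − 3.43 = 2.4886 m/s

2.5 m/s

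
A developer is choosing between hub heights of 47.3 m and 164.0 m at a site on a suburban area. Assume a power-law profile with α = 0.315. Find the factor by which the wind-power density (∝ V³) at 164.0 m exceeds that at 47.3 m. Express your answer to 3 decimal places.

3.238

Speed ratio: V_B/V_A = (z_B/z_A)^α = (164.0/47.3)^0.315 = (3.4672)^0.315 = 1.47943
Power-density ratio: P_B/P_A = (V_B/V_A)³ = (1.47943)³ = 3.23805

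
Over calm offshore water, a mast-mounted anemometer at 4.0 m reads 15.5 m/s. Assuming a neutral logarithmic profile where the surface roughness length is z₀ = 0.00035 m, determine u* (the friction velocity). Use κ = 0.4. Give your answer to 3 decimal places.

Log law: V(z) = (u*/κ) · ln(z/z₀) ⇒ u* = κ · V / ln(z/z₀)
u* = 0.4 × 15.5 / ln(4.0/0.00035) = 0.4 × 15.5 / 9.3439
   = 6.2000 / 9.3439 = 0.6635 m/s

u* ≈ 0.664 m/s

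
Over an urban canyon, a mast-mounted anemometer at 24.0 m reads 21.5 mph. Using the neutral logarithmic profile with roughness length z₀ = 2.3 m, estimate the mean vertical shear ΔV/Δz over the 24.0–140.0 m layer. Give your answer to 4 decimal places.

0.1394 mph/m

Log law: V₂ = V₁ · ln(z₂/z₀)/ln(z₁/z₀) = 21.5 × 4.1087/2.3451 = 37.6684 mph
ΔV/Δz = (37.6684 − 21.5)/(140.0 − 24.0) = 16.1684/116.0000 = 0.13938 mph/m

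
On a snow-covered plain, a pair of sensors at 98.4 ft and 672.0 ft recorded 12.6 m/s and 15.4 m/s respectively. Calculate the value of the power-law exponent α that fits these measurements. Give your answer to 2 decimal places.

α ≈ 0.10

Power law: V₂/V₁ = (z₂/z₁)^α ⇒ α = ln(V₂/V₁) / ln(z₂/z₁)
α = ln(15.4/12.6) / ln(672.0/98.4) = ln(1.2222) / ln(6.8293)
  = 0.20067 / 1.92122 = 0.10445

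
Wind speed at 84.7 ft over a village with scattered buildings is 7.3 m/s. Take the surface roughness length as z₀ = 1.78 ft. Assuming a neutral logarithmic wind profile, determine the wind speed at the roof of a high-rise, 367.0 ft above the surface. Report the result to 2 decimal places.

Log law: V(z) ∝ ln(z/z₀), so V₂/V₁ = ln(z₂/z₀) / ln(z₁/z₀).
ln(367.0/1.78) = 5.3287, ln(84.7/1.78) = 3.8625
V₂ = 7.3 × 5.3287/3.8625 = 7.3 × 1.3796 = 10.0712 m/s

10.07 m/s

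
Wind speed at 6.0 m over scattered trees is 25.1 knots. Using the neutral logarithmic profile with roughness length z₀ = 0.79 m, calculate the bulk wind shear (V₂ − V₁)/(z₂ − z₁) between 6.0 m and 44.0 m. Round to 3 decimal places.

Log law: V₂ = V₁ · ln(z₂/z₀)/ln(z₁/z₀) = 25.1 × 4.0199/2.0275 = 49.7661 knots
ΔV/Δz = (49.7661 − 25.1)/(44.0 − 6.0) = 24.6661/38.0000 = 0.64911 knots/m

0.649 knots/m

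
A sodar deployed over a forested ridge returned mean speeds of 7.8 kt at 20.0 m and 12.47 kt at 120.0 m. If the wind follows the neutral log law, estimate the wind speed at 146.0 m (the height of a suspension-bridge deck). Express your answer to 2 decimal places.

12.98 kt

Log law: V ∝ ln(z/z₀). From the pair, with r = V₁/V₂ = 0.62550,
ln z₀ = (ln z₁ − r·ln z₂)/(1 − r) = (2.9957 − 0.62550×4.7875)/0.37450 = 0.0031 → z₀ = 1.003 m
V₃ = V₁ · ln(z₃/z₀)/ln(z₁/z₀) = 7.8 × 4.9805/2.9927 = 12.9811 kt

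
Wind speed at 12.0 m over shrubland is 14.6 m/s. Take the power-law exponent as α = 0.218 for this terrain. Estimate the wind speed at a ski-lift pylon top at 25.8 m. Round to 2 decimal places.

17.25 m/s

Power-law profile: V₂ = V₁ · (z₂/z₁)^α
V₂ = 14.6 × (25.8/12.0)^0.218 = 14.6 × (2.1500)^0.218
    = 14.6 × 1.1816 = 17.2514 m/s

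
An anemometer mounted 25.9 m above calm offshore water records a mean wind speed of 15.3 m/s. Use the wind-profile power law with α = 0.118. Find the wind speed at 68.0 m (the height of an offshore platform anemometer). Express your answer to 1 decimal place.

Power-law profile: V₂ = V₁ · (z₂/z₁)^α
V₂ = 15.3 × (68.0/25.9)^0.118 = 15.3 × (2.6255)^0.118
    = 15.3 × 1.1206 = 17.1458 m/s

17.1 m/s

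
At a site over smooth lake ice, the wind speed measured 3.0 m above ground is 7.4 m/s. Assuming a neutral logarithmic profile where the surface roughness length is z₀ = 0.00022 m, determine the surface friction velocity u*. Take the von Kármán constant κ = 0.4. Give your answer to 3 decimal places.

u* ≈ 0.311 m/s

Log law: V(z) = (u*/κ) · ln(z/z₀) ⇒ u* = κ · V / ln(z/z₀)
u* = 0.4 × 7.4 / ln(3.0/0.00022) = 0.4 × 7.4 / 9.5205
   = 2.9600 / 9.5205 = 0.3109 m/s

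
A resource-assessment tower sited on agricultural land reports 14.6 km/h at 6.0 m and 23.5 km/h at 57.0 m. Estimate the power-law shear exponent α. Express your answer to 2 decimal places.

α ≈ 0.21

Power law: V₂/V₁ = (z₂/z₁)^α ⇒ α = ln(V₂/V₁) / ln(z₂/z₁)
α = ln(23.5/14.6) / ln(57.0/6.0) = ln(1.6096) / ln(9.5000)
  = 0.47598 / 2.25129 = 0.21142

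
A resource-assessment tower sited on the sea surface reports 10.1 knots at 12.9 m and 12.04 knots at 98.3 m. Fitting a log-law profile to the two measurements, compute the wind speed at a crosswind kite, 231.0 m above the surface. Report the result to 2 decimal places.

Log law: V ∝ ln(z/z₀). From the pair, with r = V₁/V₂ = 0.83887,
ln z₀ = (ln z₁ − r·ln z₂)/(1 − r) = (2.5572 − 0.83887×4.5880)/0.16113 = -8.0155 → z₀ = 0.0003303 m
V₃ = V₁ · ln(z₃/z₀)/ln(z₁/z₀) = 10.1 × 13.4579/10.5727 = 12.8562 knots

12.86 knots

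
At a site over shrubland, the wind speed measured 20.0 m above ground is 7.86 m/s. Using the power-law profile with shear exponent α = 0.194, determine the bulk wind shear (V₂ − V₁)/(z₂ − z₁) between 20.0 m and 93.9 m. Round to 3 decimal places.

Power law: V₂ = V₁ · (z₂/z₁)^α = 7.86 × (4.6950)^0.194 = 10.6101 m/s
ΔV/Δz = (10.6101 − 7.86)/(93.9 − 20.0) = 2.7501/73.9000 = 0.03721 m/s/m

0.037 m/s/m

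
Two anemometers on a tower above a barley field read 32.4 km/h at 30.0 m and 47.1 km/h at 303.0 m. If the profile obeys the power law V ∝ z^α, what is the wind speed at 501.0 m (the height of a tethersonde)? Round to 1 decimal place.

First find α: α = ln(V₂/V₁)/ln(z₂/z₁) = ln(47.1/32.4)/ln(303.0/30.0) = 0.37411/2.31254 = 0.1618
Extrapolate from 303.0 m to 501.0 m: V₃ = 47.1 × (501.0/303.0)^0.1618 = 47.1 × 1.0848 = 51.0919 km/h

51.1 km/h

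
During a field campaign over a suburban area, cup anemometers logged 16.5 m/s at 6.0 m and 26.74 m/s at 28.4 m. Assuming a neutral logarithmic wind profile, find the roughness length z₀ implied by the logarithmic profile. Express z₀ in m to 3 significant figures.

z₀ ≈ 0.490 m

Log law: V(z) ∝ ln(z/z₀). With r = V₁/V₂ = 16.5/26.74 = 0.61705,
r · ln(z₂/z₀) = ln(z₁/z₀) ⇒ ln z₀ = (ln z₁ − r·ln z₂)/(1 − r)
ln z₀ = (1.79176 − 0.61705×3.34639) / 0.38295 = -0.7133
z₀ = exp(-0.7133) = 0.4900 m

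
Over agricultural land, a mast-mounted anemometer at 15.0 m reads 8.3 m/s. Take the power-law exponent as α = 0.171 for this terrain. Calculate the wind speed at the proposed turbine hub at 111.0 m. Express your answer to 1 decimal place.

11.7 m/s

Power-law profile: V₂ = V₁ · (z₂/z₁)^α
V₂ = 8.3 × (111.0/15.0)^0.171 = 8.3 × (7.4000)^0.171
    = 8.3 × 1.4081 = 11.6874 m/s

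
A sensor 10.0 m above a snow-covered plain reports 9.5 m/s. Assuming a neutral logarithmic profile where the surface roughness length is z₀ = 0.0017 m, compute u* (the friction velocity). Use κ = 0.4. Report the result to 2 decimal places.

u* ≈ 0.44 m/s

Log law: V(z) = (u*/κ) · ln(z/z₀) ⇒ u* = κ · V / ln(z/z₀)
u* = 0.4 × 9.5 / ln(10.0/0.0017) = 0.4 × 9.5 / 8.6797
   = 3.8000 / 8.6797 = 0.4378 m/s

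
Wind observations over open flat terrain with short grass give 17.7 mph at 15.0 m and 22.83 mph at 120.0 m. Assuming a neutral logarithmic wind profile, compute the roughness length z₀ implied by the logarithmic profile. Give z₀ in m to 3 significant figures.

z₀ ≈ 0.0115 m

Log law: V(z) ∝ ln(z/z₀). With r = V₁/V₂ = 17.7/22.83 = 0.77530,
r · ln(z₂/z₀) = ln(z₁/z₀) ⇒ ln z₀ = (ln z₁ − r·ln z₂)/(1 − r)
ln z₀ = (2.70805 − 0.77530×4.78749) / 0.22470 = -4.4666
z₀ = exp(-4.4666) = 0.01149 m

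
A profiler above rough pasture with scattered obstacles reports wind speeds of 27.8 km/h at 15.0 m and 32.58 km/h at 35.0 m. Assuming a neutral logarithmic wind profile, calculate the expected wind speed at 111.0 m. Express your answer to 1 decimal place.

39.1 km/h

Log law: V ∝ ln(z/z₀). From the pair, with r = V₁/V₂ = 0.85328,
ln z₀ = (ln z₁ − r·ln z₂)/(1 − r) = (2.7081 − 0.85328×3.5553)/0.14672 = -2.2197 → z₀ = 0.1086 m
V₃ = V₁ · ln(z₃/z₀)/ln(z₁/z₀) = 27.8 × 6.9293/4.9278 = 39.0913 km/h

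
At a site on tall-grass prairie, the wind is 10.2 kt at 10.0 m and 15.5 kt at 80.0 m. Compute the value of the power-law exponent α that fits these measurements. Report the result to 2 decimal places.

α ≈ 0.20

Power law: V₂/V₁ = (z₂/z₁)^α ⇒ α = ln(V₂/V₁) / ln(z₂/z₁)
α = ln(15.5/10.2) / ln(80.0/10.0) = ln(1.5196) / ln(8.0000)
  = 0.41845 / 2.07944 = 0.20123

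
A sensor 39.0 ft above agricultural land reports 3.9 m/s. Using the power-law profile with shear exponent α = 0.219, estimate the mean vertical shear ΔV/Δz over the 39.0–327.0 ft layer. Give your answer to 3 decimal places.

Power law: V₂ = V₁ · (z₂/z₁)^α = 3.9 × (8.3846)^0.219 = 6.2131 m/s
ΔV/Δz = (6.2131 − 3.9)/(327.0 − 39.0) = 2.3131/288.0000 = 0.00803 m/s/ft

0.008 m/s/ft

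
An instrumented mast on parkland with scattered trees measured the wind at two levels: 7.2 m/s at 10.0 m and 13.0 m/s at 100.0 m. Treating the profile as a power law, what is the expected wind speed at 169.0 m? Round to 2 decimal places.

First find α: α = ln(V₂/V₁)/ln(z₂/z₁) = ln(13.0/7.2)/ln(100.0/10.0) = 0.59087/2.30259 = 0.2566
Extrapolate from 100.0 m to 169.0 m: V₃ = 13.0 × (169.0/100.0)^0.2566 = 13.0 × 1.1441 = 14.8738 m/s

14.87 m/s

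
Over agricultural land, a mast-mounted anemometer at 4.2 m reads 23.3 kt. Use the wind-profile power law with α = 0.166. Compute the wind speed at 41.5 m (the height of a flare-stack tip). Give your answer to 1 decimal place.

34.1 kt

Power-law profile: V₂ = V₁ · (z₂/z₁)^α
V₂ = 23.3 × (41.5/4.2)^0.166 = 23.3 × (9.8810)^0.166
    = 23.3 × 1.4626 = 34.0794 kt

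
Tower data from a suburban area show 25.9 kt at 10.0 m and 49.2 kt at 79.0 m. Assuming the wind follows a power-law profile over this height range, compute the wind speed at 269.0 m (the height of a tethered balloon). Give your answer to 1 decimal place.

First find α: α = ln(V₂/V₁)/ln(z₂/z₁) = ln(49.2/25.9)/ln(79.0/10.0) = 0.64165/2.06686 = 0.3104
Extrapolate from 79.0 m to 269.0 m: V₃ = 49.2 × (269.0/79.0)^0.3104 = 49.2 × 1.4628 = 71.9717 kt

72.0 kt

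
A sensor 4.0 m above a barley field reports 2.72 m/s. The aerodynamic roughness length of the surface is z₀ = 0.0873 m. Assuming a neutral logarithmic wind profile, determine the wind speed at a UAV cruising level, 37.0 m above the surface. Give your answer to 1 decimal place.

Log law: V(z) ∝ ln(z/z₀), so V₂/V₁ = ln(z₂/z₀) / ln(z₁/z₀).
ln(37.0/0.0873) = 6.0493, ln(4.0/0.0873) = 3.8247
V₂ = 2.72 × 6.0493/3.8247 = 2.72 × 1.5816 = 4.3021 m/s

4.3 m/s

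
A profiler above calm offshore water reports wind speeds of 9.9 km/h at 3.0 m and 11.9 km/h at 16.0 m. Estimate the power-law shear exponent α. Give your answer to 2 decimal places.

Power law: V₂/V₁ = (z₂/z₁)^α ⇒ α = ln(V₂/V₁) / ln(z₂/z₁)
α = ln(11.9/9.9) / ln(16.0/3.0) = ln(1.2020) / ln(5.3333)
  = 0.18400 / 1.67398 = 0.10992

α ≈ 0.11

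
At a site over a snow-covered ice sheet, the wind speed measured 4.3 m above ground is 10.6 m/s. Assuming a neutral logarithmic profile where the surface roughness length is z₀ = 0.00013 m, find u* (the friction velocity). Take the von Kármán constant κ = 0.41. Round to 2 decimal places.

u* ≈ 0.42 m/s

Log law: V(z) = (u*/κ) · ln(z/z₀) ⇒ u* = κ · V / ln(z/z₀)
u* = 0.41 × 10.6 / ln(4.3/0.00013) = 0.41 × 10.6 / 10.4066
   = 4.3460 / 10.4066 = 0.4176 m/s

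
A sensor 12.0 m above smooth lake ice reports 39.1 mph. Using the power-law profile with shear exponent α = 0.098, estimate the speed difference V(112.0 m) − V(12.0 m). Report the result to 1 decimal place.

Power law: V₂ = V₁ · (z₂/z₁)^α = 39.1 × (9.3333)^0.098 = 48.6676 mph
ΔV = 48.6676 − 39.1 = 9.5676 mph

9.6 mph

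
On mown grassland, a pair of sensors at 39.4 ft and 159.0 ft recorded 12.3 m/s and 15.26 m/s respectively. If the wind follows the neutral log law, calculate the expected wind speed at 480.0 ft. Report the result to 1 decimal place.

Log law: V ∝ ln(z/z₀). From the pair, with r = V₁/V₂ = 0.80603,
ln z₀ = (ln z₁ − r·ln z₂)/(1 − r) = (3.6738 − 0.80603×5.0689)/0.19397 = -2.1236 → z₀ = 0.1196 ft
V₃ = V₁ · ln(z₃/z₀)/ln(z₁/z₀) = 12.3 × 8.2974/5.7974 = 17.6042 m/s

17.6 m/s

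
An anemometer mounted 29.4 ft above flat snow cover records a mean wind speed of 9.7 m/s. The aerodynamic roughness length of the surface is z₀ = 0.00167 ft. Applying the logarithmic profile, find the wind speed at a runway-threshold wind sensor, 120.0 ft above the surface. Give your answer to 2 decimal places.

11.10 m/s

Log law: V(z) ∝ ln(z/z₀), so V₂/V₁ = ln(z₂/z₀) / ln(z₁/z₀).
ln(120.0/0.00167) = 11.1824, ln(29.4/0.00167) = 9.7759
V₂ = 9.7 × 11.1824/9.7759 = 9.7 × 1.1439 = 11.0956 m/s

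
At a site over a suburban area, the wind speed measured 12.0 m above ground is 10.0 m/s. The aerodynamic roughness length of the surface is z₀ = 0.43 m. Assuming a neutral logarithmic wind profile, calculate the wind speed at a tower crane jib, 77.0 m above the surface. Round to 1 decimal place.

15.6 m/s

Log law: V(z) ∝ ln(z/z₀), so V₂/V₁ = ln(z₂/z₀) / ln(z₁/z₀).
ln(77.0/0.43) = 5.1878, ln(12.0/0.43) = 3.3289
V₂ = 10.0 × 5.1878/3.3289 = 10.0 × 1.5584 = 15.5842 m/s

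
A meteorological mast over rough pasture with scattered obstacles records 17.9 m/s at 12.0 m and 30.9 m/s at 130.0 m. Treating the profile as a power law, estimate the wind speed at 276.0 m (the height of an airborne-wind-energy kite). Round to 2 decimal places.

First find α: α = ln(V₂/V₁)/ln(z₂/z₁) = ln(30.9/17.9)/ln(130.0/12.0) = 0.54596/2.38263 = 0.2291
Extrapolate from 130.0 m to 276.0 m: V₃ = 30.9 × (276.0/130.0)^0.2291 = 30.9 × 1.1883 = 36.7180 m/s

36.72 m/s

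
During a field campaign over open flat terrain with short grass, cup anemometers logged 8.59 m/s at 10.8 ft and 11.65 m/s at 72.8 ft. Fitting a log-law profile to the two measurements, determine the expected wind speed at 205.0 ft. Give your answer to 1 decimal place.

13.3 m/s

Log law: V ∝ ln(z/z₀). From the pair, with r = V₁/V₂ = 0.73734,
ln z₀ = (ln z₁ − r·ln z₂)/(1 − r) = (2.3795 − 0.73734×4.2877)/0.26266 = -2.9770 → z₀ = 0.05094 ft
V₃ = V₁ · ln(z₃/z₀)/ln(z₁/z₀) = 8.59 × 8.3001/5.3566 = 13.3102 m/s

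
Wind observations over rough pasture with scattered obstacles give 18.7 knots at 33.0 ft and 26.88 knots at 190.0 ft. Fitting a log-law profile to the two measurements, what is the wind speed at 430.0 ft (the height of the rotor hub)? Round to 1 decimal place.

30.7 knots

Log law: V ∝ ln(z/z₀). From the pair, with r = V₁/V₂ = 0.69568,
ln z₀ = (ln z₁ − r·ln z₂)/(1 − r) = (3.4965 − 0.69568×5.2470)/0.30432 = -0.5053 → z₀ = 0.6033 ft
V₃ = V₁ · ln(z₃/z₀)/ln(z₁/z₀) = 18.7 × 6.5691/4.0018 = 30.6966 knots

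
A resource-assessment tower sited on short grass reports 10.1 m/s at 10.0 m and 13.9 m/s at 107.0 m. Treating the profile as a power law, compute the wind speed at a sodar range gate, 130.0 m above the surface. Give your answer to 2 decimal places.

14.27 m/s

First find α: α = ln(V₂/V₁)/ln(z₂/z₁) = ln(13.9/10.1)/ln(107.0/10.0) = 0.31935/2.37024 = 0.1347
Extrapolate from 107.0 m to 130.0 m: V₃ = 13.9 × (130.0/107.0)^0.1347 = 13.9 × 1.0266 = 14.2695 m/s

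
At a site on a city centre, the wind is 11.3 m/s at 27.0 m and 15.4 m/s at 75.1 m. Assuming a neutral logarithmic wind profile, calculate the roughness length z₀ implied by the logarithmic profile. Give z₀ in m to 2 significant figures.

z₀ ≈ 1.6 m

Log law: V(z) ∝ ln(z/z₀). With r = V₁/V₂ = 11.3/15.4 = 0.73377,
r · ln(z₂/z₀) = ln(z₁/z₀) ⇒ ln z₀ = (ln z₁ − r·ln z₂)/(1 − r)
ln z₀ = (3.29584 − 0.73377×4.31882) / 0.26623 = 0.4764
z₀ = exp(0.4764) = 1.610 m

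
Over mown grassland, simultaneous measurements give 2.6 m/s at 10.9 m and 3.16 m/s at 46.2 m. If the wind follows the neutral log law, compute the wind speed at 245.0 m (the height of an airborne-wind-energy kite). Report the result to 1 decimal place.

3.8 m/s

Log law: V ∝ ln(z/z₀). From the pair, with r = V₁/V₂ = 0.82278,
ln z₀ = (ln z₁ − r·ln z₂)/(1 − r) = (2.3888 − 0.82278×3.8330)/0.17722 = -4.3165 → z₀ = 0.01335 m
V₃ = V₁ · ln(z₃/z₀)/ln(z₁/z₀) = 2.6 × 9.8178/6.7053 = 3.8069 m/s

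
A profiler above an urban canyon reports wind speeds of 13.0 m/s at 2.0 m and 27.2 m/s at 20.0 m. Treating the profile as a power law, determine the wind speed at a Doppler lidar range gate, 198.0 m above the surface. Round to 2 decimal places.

First find α: α = ln(V₂/V₁)/ln(z₂/z₁) = ln(27.2/13.0)/ln(20.0/2.0) = 0.73827/2.30259 = 0.3206
Extrapolate from 20.0 m to 198.0 m: V₃ = 27.2 × (198.0/20.0)^0.3206 = 27.2 × 2.0856 = 56.7277 m/s

56.73 m/s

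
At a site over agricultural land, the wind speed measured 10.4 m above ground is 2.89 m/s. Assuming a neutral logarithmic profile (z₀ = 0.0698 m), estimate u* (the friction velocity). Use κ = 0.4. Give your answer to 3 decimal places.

Log law: V(z) = (u*/κ) · ln(z/z₀) ⇒ u* = κ · V / ln(z/z₀)
u* = 0.4 × 2.89 / ln(10.4/0.0698) = 0.4 × 2.89 / 5.0039
   = 1.1560 / 5.0039 = 0.2310 m/s

u* ≈ 0.231 m/s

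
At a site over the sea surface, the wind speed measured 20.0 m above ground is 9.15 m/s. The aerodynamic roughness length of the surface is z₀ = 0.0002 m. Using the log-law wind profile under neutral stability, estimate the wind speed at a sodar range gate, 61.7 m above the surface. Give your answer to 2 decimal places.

Log law: V(z) ∝ ln(z/z₀), so V₂/V₁ = ln(z₂/z₀) / ln(z₁/z₀).
ln(61.7/0.0002) = 12.6395, ln(20.0/0.0002) = 11.5129
V₂ = 9.15 × 12.6395/11.5129 = 9.15 × 1.0979 = 10.0453 m/s

10.05 m/s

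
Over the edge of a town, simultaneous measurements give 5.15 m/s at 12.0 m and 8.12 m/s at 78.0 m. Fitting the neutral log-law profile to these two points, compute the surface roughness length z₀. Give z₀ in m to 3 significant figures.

Log law: V(z) ∝ ln(z/z₀). With r = V₁/V₂ = 5.15/8.12 = 0.63424,
r · ln(z₂/z₀) = ln(z₁/z₀) ⇒ ln z₀ = (ln z₁ − r·ln z₂)/(1 − r)
ln z₀ = (2.48491 − 0.63424×4.35671) / 0.36576 = -0.7608
z₀ = exp(-0.7608) = 0.4673 m

z₀ ≈ 0.467 m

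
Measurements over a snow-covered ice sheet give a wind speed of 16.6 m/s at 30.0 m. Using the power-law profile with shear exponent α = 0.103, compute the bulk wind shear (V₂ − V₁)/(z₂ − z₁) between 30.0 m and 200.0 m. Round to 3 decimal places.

0.021 m/s/m

Power law: V₂ = V₁ · (z₂/z₁)^α = 16.6 × (6.6667)^0.103 = 20.1823 m/s
ΔV/Δz = (20.1823 − 16.6)/(200.0 − 30.0) = 3.5823/170.0000 = 0.02107 m/s/m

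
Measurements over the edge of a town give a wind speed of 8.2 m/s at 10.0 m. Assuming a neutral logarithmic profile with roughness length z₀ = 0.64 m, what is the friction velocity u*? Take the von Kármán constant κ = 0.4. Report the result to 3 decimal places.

Log law: V(z) = (u*/κ) · ln(z/z₀) ⇒ u* = κ · V / ln(z/z₀)
u* = 0.4 × 8.2 / ln(10.0/0.64) = 0.4 × 8.2 / 2.7489
   = 3.2800 / 2.7489 = 1.1932 m/s

u* ≈ 1.193 m/s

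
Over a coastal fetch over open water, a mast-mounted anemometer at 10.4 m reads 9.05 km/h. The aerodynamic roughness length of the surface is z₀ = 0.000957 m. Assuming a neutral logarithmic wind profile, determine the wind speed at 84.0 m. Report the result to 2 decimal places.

11.08 km/h

Log law: V(z) ∝ ln(z/z₀), so V₂/V₁ = ln(z₂/z₀) / ln(z₁/z₀).
ln(84.0/0.000957) = 11.3825, ln(10.4/0.000957) = 9.2935
V₂ = 9.05 × 11.3825/9.2935 = 9.05 × 1.2248 = 11.0843 km/h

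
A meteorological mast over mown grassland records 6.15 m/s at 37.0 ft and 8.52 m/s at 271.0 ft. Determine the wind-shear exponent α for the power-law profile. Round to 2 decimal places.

α ≈ 0.16

Power law: V₂/V₁ = (z₂/z₁)^α ⇒ α = ln(V₂/V₁) / ln(z₂/z₁)
α = ln(8.52/6.15) / ln(271.0/37.0) = ln(1.3854) / ln(7.3243)
  = 0.32596 / 1.99120 = 0.16370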